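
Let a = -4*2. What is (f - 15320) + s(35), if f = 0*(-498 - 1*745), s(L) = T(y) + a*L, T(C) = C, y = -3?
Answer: -15603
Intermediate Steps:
a = -8
s(L) = -3 - 8*L
f = 0 (f = 0*(-498 - 745) = 0*(-1243) = 0)
(f - 15320) + s(35) = (0 - 15320) + (-3 - 8*35) = -15320 + (-3 - 280) = -15320 - 283 = -15603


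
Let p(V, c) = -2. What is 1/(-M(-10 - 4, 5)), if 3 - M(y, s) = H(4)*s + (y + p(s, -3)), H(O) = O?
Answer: 1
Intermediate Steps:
M(y, s) = 5 - y - 4*s (M(y, s) = 3 - (4*s + (y - 2)) = 3 - (4*s + (-2 + y)) = 3 - (-2 + y + 4*s) = 3 + (2 - y - 4*s) = 5 - y - 4*s)
1/(-M(-10 - 4, 5)) = 1/(-(5 - (-10 - 4) - 4*5)) = 1/(-(5 - 1*(-14) - 20)) = 1/(-(5 + 14 - 20)) = 1/(-1*(-1)) = 1/1 = 1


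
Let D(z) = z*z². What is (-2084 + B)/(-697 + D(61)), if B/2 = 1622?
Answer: 290/56571 ≈ 0.0051263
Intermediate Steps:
D(z) = z³
B = 3244 (B = 2*1622 = 3244)
(-2084 + B)/(-697 + D(61)) = (-2084 + 3244)/(-697 + 61³) = 1160/(-697 + 226981) = 1160/226284 = 1160*(1/226284) = 290/56571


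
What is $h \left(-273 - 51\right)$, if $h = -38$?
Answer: $12312$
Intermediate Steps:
$h \left(-273 - 51\right) = - 38 \left(-273 - 51\right) = \left(-38\right) \left(-324\right) = 12312$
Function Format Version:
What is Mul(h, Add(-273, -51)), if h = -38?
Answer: 12312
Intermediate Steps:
Mul(h, Add(-273, -51)) = Mul(-38, Add(-273, -51)) = Mul(-38, -324) = 12312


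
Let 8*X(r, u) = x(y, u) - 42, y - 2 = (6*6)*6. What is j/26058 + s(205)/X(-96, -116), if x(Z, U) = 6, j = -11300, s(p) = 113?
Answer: -998468/39087 ≈ -25.545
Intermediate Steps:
y = 218 (y = 2 + (6*6)*6 = 2 + 36*6 = 2 + 216 = 218)
X(r, u) = -9/2 (X(r, u) = (6 - 42)/8 = (1/8)*(-36) = -9/2)
j/26058 + s(205)/X(-96, -116) = -11300/26058 + 113/(-9/2) = -11300*1/26058 + 113*(-2/9) = -5650/13029 - 226/9 = -998468/39087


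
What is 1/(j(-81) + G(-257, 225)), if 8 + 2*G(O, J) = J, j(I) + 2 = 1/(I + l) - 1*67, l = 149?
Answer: 68/2687 ≈ 0.025307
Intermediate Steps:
j(I) = -69 + 1/(149 + I) (j(I) = -2 + (1/(I + 149) - 1*67) = -2 + (1/(149 + I) - 67) = -2 + (-67 + 1/(149 + I)) = -69 + 1/(149 + I))
G(O, J) = -4 + J/2
1/(j(-81) + G(-257, 225)) = 1/((-10280 - 69*(-81))/(149 - 81) + (-4 + (1/2)*225)) = 1/((-10280 + 5589)/68 + (-4 + 225/2)) = 1/((1/68)*(-4691) + 217/2) = 1/(-4691/68 + 217/2) = 1/(2687/68) = 68/2687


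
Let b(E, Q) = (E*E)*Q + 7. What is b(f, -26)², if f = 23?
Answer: 188980009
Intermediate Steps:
b(E, Q) = 7 + Q*E² (b(E, Q) = E²*Q + 7 = Q*E² + 7 = 7 + Q*E²)
b(f, -26)² = (7 - 26*23²)² = (7 - 26*529)² = (7 - 13754)² = (-13747)² = 188980009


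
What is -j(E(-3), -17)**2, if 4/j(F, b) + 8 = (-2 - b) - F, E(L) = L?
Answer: -4/25 ≈ -0.16000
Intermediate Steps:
j(F, b) = 4/(-10 - F - b) (j(F, b) = 4/(-8 + ((-2 - b) - F)) = 4/(-8 + (-2 - F - b)) = 4/(-10 - F - b))
-j(E(-3), -17)**2 = -(-4/(10 - 3 - 17))**2 = -(-4/(-10))**2 = -(-4*(-1/10))**2 = -(2/5)**2 = -1*4/25 = -4/25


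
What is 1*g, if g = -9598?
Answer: -9598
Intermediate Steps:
1*g = 1*(-9598) = -9598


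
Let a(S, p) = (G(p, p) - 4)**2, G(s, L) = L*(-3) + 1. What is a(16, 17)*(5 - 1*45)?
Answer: -116640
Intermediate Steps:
G(s, L) = 1 - 3*L (G(s, L) = -3*L + 1 = 1 - 3*L)
a(S, p) = (-3 - 3*p)**2 (a(S, p) = ((1 - 3*p) - 4)**2 = (-3 - 3*p)**2)
a(16, 17)*(5 - 1*45) = (9*(1 + 17)**2)*(5 - 1*45) = (9*18**2)*(5 - 45) = (9*324)*(-40) = 2916*(-40) = -116640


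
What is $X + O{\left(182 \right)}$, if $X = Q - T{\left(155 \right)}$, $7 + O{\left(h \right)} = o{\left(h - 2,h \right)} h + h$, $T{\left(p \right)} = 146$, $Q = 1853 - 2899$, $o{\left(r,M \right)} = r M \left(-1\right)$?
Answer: $-5963337$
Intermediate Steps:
$o{\left(r,M \right)} = - M r$ ($o{\left(r,M \right)} = M r \left(-1\right) = - M r$)
$Q = -1046$
$O{\left(h \right)} = -7 + h - h^{2} \left(-2 + h\right)$ ($O{\left(h \right)} = -7 + \left(- h \left(h - 2\right) h + h\right) = -7 + \left(- h \left(-2 + h\right) h + h\right) = -7 - \left(- h + h^{2} \left(-2 + h\right)\right) = -7 + h - h^{2} \left(-2 + h\right)$)
$X = -1192$ ($X = -1046 - 146 = -1192$)
$X + O{\left(182 \right)} = -1192 + \left(-7 + 182 + 182^{2} \left(2 - 182\right)\right) = -1192 + \left(-7 + 182 + 33124 \left(2 - 182\right)\right) = -1192 + \left(-7 + 182 + 33124 \left(-180\right)\right) = -1192 - 5962145 = -5963337$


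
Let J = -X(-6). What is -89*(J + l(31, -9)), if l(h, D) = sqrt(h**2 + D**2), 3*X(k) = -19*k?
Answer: 3382 - 89*sqrt(1042) ≈ 509.08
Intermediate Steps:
X(k) = -19*k/3 (X(k) = (-19*k)/3 = -19*k/3)
J = -38 (J = -(-19)*(-6)/3 = -1*38 = -38)
l(h, D) = sqrt(D**2 + h**2)
-89*(J + l(31, -9)) = -89*(-38 + sqrt((-9)**2 + 31**2)) = -89*(-38 + sqrt(81 + 961)) = -89*(-38 + sqrt(1042)) = 3382 - 89*sqrt(1042)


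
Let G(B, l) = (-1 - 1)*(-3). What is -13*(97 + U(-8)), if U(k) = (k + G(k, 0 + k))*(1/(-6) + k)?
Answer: -4420/3 ≈ -1473.3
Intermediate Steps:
G(B, l) = 6 (G(B, l) = -2*(-3) = 6)
U(k) = (6 + k)*(-⅙ + k) (U(k) = (k + 6)*(1/(-6) + k) = (6 + k)*(-⅙ + k))
-13*(97 + U(-8)) = -13*(97 + (-1 + (-8)² + (35/6)*(-8))) = -13*(97 + (-1 + 64 - 140/3)) = -13*(97 + 49/3) = -13*340/3 = -4420/3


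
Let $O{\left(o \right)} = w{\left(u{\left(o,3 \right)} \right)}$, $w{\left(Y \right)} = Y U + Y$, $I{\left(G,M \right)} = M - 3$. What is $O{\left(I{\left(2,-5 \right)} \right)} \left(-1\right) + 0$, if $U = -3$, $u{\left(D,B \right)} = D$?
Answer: $-16$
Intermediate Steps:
$I{\left(G,M \right)} = -3 + M$
$w{\left(Y \right)} = - 2 Y$ ($w{\left(Y \right)} = Y \left(-3\right) + Y = - 3 Y + Y = - 2 Y$)
$O{\left(o \right)} = - 2 o$
$O{\left(I{\left(2,-5 \right)} \right)} \left(-1\right) + 0 = - 2 \left(-3 - 5\right) \left(-1\right) + 0 = \left(-2\right) \left(-8\right) \left(-1\right) + 0 = 16 \left(-1\right) + 0 = -16 + 0 = -16$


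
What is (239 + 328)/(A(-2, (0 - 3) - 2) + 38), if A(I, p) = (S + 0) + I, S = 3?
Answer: 189/13 ≈ 14.538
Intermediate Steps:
A(I, p) = 3 + I (A(I, p) = (3 + 0) + I = 3 + I)
(239 + 328)/(A(-2, (0 - 3) - 2) + 38) = (239 + 328)/((3 - 2) + 38) = 567/(1 + 38) = 567/39 = 567*(1/39) = 189/13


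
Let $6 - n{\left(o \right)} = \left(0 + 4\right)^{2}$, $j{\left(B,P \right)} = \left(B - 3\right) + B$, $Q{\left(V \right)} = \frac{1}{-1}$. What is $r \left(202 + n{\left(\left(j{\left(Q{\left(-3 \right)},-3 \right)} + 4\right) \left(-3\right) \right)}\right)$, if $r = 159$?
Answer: $30528$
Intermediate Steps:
$Q{\left(V \right)} = -1$
$j{\left(B,P \right)} = -3 + 2 B$ ($j{\left(B,P \right)} = \left(-3 + B\right) + B = -3 + 2 B$)
$n{\left(o \right)} = -10$ ($n{\left(o \right)} = 6 - \left(0 + 4\right)^{2} = 6 - 4^{2} = 6 - 16 = -10$)
$r \left(202 + n{\left(\left(j{\left(Q{\left(-3 \right)},-3 \right)} + 4\right) \left(-3\right) \right)}\right) = 159 \left(202 - 10\right) = 159 \cdot 192 = 30528$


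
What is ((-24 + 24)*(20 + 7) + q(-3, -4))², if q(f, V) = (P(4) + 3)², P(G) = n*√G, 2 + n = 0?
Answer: 1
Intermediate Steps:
n = -2 (n = -2 + 0 = -2)
P(G) = -2*√G
q(f, V) = 1 (q(f, V) = (-2*√4 + 3)² = (-2*2 + 3)² = (-4 + 3)² = (-1)² = 1)
((-24 + 24)*(20 + 7) + q(-3, -4))² = ((-24 + 24)*(20 + 7) + 1)² = (0*27 + 1)² = (0 + 1)² = 1² = 1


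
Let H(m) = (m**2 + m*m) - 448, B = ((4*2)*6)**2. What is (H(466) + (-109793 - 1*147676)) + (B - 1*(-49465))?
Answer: 228164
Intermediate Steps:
B = 2304 (B = (8*6)**2 = 48**2 = 2304)
H(m) = -448 + 2*m**2 (H(m) = (m**2 + m**2) - 448 = 2*m**2 - 448 = -448 + 2*m**2)
(H(466) + (-109793 - 1*147676)) + (B - 1*(-49465)) = ((-448 + 2*466**2) + (-109793 - 1*147676)) + (2304 - 1*(-49465)) = ((-448 + 2*217156) + (-109793 - 147676)) + (2304 + 49465) = ((-448 + 434312) - 257469) + 51769 = (433864 - 257469) + 51769 = 176395 + 51769 = 228164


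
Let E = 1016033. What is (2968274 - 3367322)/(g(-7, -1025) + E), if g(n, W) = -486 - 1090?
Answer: -399048/1014457 ≈ -0.39336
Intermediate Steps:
g(n, W) = -1576
(2968274 - 3367322)/(g(-7, -1025) + E) = (2968274 - 3367322)/(-1576 + 1016033) = -399048/1014457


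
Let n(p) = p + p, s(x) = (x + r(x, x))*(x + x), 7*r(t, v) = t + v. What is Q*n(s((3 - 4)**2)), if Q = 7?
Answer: 36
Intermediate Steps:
r(t, v) = t/7 + v/7 (r(t, v) = (t + v)/7 = t/7 + v/7)
s(x) = 18*x**2/7 (s(x) = (x + (x/7 + x/7))*(x + x) = (x + 2*x/7)*(2*x) = (9*x/7)*(2*x) = 18*x**2/7)
n(p) = 2*p
Q*n(s((3 - 4)**2)) = 7*(2*(18*((3 - 4)**2)**2/7)) = 7*(2*(18*((-1)**2)**2/7)) = 7*(2*((18/7)*1**2)) = 7*(2*((18/7)*1)) = 7*(2*(18/7)) = 7*(36/7) = 36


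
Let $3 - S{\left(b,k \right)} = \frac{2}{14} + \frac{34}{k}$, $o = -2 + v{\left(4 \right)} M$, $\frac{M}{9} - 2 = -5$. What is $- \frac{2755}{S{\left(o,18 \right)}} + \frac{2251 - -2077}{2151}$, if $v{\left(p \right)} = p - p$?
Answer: $- \frac{373074307}{131211} \approx -2843.3$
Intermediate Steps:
$M = -27$ ($M = 18 + 9 \left(-5\right) = 18 - 45 = -27$)
$v{\left(p \right)} = 0$
$o = -2$ ($o = -2 + 0 \left(-27\right) = -2 + 0 = -2$)
$S{\left(b,k \right)} = \frac{20}{7} - \frac{34}{k}$ ($S{\left(b,k \right)} = 3 - \left(\frac{2}{14} + \frac{34}{k}\right) = 3 - \left(2 \cdot \frac{1}{14} + \frac{34}{k}\right) = 3 - \left(\frac{1}{7} + \frac{34}{k}\right) = \frac{20}{7} - \frac{34}{k}$)
$- \frac{2755}{S{\left(o,18 \right)}} + \frac{2251 - -2077}{2151} = - \frac{2755}{\frac{20}{7} - \frac{34}{18}} + \frac{2251 - -2077}{2151} = - \frac{2755}{\frac{20}{7} - \frac{17}{9}} + \left(2251 + 2077\right) \frac{1}{2151} = - \frac{2755}{\frac{20}{7} - \frac{17}{9}} + 4328 \cdot \frac{1}{2151} = - \frac{2755}{\frac{61}{63}} + \frac{4328}{2151} = \left(-2755\right) \frac{63}{61} + \frac{4328}{2151} = - \frac{173565}{61} + \frac{4328}{2151} = - \frac{373074307}{131211}$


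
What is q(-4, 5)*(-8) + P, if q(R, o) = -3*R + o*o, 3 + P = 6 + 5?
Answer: -288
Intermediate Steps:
P = 8 (P = -3 + (6 + 5) = -3 + 11 = 8)
q(R, o) = o² - 3*R (q(R, o) = -3*R + o² = o² - 3*R)
q(-4, 5)*(-8) + P = (5² - 3*(-4))*(-8) + 8 = (25 + 12)*(-8) + 8 = 37*(-8) + 8 = -296 + 8 = -288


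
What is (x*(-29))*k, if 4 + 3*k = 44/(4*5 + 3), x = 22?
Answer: 10208/23 ≈ 443.83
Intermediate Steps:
k = -16/23 (k = -4/3 + (44/(4*5 + 3))/3 = -4/3 + (44/(20 + 3))/3 = -4/3 + (44/23)/3 = -4/3 + (44*(1/23))/3 = -4/3 + (1/3)*(44/23) = -4/3 + 44/69 = -16/23 ≈ -0.69565)
(x*(-29))*k = (22*(-29))*(-16/23) = -638*(-16/23) = 10208/23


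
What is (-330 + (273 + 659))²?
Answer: 362404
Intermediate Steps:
(-330 + (273 + 659))² = (-330 + 932)² = 602² = 362404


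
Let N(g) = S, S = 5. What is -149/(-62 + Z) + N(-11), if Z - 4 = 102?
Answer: 71/44 ≈ 1.6136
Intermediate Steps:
Z = 106 (Z = 4 + 102 = 106)
N(g) = 5
-149/(-62 + Z) + N(-11) = -149/(-62 + 106) + 5 = -149/44 + 5 = 71/44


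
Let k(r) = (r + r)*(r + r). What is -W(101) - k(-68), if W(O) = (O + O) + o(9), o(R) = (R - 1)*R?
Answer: -18770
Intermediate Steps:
o(R) = R*(-1 + R) (o(R) = (-1 + R)*R = R*(-1 + R))
W(O) = 72 + 2*O (W(O) = (O + O) + 9*(-1 + 9) = 2*O + 9*8 = 2*O + 72 = 72 + 2*O)
k(r) = 4*r² (k(r) = (2*r)*(2*r) = 4*r²)
-W(101) - k(-68) = -(72 + 2*101) - 4*(-68)² = -(72 + 202) - 4*4624 = -1*274 - 1*18496 = -274 - 18496 = -18770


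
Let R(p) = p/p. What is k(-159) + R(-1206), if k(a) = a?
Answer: -158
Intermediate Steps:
R(p) = 1
k(-159) + R(-1206) = -159 + 1 = -158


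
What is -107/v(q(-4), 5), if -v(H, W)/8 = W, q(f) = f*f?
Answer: 107/40 ≈ 2.6750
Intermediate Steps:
q(f) = f²
v(H, W) = -8*W
-107/v(q(-4), 5) = -107/(-8*5) = -107/(-40) = -1/40*(-107) = 107/40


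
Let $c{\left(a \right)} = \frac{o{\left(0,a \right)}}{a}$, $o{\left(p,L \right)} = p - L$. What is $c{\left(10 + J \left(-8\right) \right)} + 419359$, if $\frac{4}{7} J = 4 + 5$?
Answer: $419358$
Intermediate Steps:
$J = \frac{63}{4}$ ($J = \frac{7 \left(4 + 5\right)}{4} = \frac{7}{4} \cdot 9 = \frac{63}{4} \approx 15.75$)
$c{\left(a \right)} = -1$ ($c{\left(a \right)} = \frac{0 - a}{a} = \frac{\left(-1\right) a}{a} = -1$)
$c{\left(10 + J \left(-8\right) \right)} + 419359 = -1 + 419359 = 419358$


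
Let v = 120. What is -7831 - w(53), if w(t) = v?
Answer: -7951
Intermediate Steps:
w(t) = 120
-7831 - w(53) = -7831 - 1*120 = -7831 - 120 = -7951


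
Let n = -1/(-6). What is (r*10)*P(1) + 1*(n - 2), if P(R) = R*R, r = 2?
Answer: 109/6 ≈ 18.167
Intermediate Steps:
P(R) = R²
n = ⅙ (n = -1*(-⅙) = ⅙ ≈ 0.16667)
(r*10)*P(1) + 1*(n - 2) = (2*10)*1² + 1*(⅙ - 2) = 20*1 + 1*(-11/6) = 20 - 11/6 = 109/6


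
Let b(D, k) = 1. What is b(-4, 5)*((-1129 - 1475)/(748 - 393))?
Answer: -2604/355 ≈ -7.3352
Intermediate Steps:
b(-4, 5)*((-1129 - 1475)/(748 - 393)) = 1*((-1129 - 1475)/(748 - 393)) = 1*(-2604/355) = -2604/355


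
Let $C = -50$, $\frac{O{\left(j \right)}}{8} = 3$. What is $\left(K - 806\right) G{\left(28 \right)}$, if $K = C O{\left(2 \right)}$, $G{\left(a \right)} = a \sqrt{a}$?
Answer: $- 112336 \sqrt{7} \approx -2.9721 \cdot 10^{5}$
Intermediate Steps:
$O{\left(j \right)} = 24$ ($O{\left(j \right)} = 8 \cdot 3 = 24$)
$G{\left(a \right)} = a^{\frac{3}{2}}$
$K = -1200$ ($K = \left(-50\right) 24 = -1200$)
$\left(K - 806\right) G{\left(28 \right)} = \left(-1200 - 806\right) 28^{\frac{3}{2}} = - 2006 \cdot 56 \sqrt{7} = - 112336 \sqrt{7}$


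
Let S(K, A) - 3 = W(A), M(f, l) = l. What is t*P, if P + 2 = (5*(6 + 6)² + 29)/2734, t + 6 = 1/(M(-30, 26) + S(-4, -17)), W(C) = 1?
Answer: 281567/27340 ≈ 10.299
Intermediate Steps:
S(K, A) = 4 (S(K, A) = 3 + 1 = 4)
t = -179/30 (t = -6 + 1/(26 + 4) = -6 + 1/30 = -179/30 ≈ -5.9667)
P = -4719/2734 (P = -2 + (5*(6 + 6)² + 29)/2734 = -2 + (5*12² + 29)*(1/2734) = -2 + (5*144 + 29)*(1/2734) = -2 + (720 + 29)*(1/2734) = -2 + 749*(1/2734) = -2 + 749/2734 = -4719/2734 ≈ -1.7260)
t*P = -179/30*(-4719/2734) = 281567/27340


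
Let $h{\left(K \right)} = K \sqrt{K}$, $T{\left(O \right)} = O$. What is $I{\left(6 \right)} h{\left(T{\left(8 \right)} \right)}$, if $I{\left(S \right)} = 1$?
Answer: $16 \sqrt{2} \approx 22.627$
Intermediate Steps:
$h{\left(K \right)} = K^{\frac{3}{2}}$
$I{\left(6 \right)} h{\left(T{\left(8 \right)} \right)} = 1 \cdot 8^{\frac{3}{2}} = 1 \cdot 16 \sqrt{2} = 16 \sqrt{2}$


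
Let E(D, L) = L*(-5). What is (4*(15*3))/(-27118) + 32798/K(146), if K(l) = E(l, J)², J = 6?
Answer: 222313541/6101550 ≈ 36.436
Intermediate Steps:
E(D, L) = -5*L
K(l) = 900 (K(l) = (-5*6)² = (-30)² = 900)
(4*(15*3))/(-27118) + 32798/K(146) = (4*(15*3))/(-27118) + 32798/900 = (4*45)*(-1/27118) + 32798*(1/900) = 180*(-1/27118) + 16399/450 = -90/13559 + 16399/450 = 222313541/6101550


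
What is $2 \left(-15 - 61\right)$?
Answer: $-152$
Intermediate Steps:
$2 \left(-15 - 61\right) = 2 \left(-76\right) = -152$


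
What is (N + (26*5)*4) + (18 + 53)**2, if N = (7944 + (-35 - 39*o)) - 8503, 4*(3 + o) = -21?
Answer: 21155/4 ≈ 5288.8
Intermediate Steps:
o = -33/4 (o = -3 + (1/4)*(-21) = -3 - 21/4 = -33/4 ≈ -8.2500)
N = -1089/4 (N = (7944 + (-35 - 39*(-33/4))) - 8503 = (7944 + (-35 + 1287/4)) - 8503 = (7944 + 1147/4) - 8503 = 32923/4 - 8503 = -1089/4 ≈ -272.25)
(N + (26*5)*4) + (18 + 53)**2 = (-1089/4 + (26*5)*4) + (18 + 53)**2 = (-1089/4 + 130*4) + 71**2 = (-1089/4 + 520) + 5041 = 991/4 + 5041 = 21155/4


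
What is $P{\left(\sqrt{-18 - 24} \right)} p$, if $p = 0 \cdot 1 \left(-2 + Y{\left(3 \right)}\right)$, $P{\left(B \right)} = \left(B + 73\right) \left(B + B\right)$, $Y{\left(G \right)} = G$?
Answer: $0$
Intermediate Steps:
$P{\left(B \right)} = 2 B \left(73 + B\right)$ ($P{\left(B \right)} = \left(73 + B\right) 2 B = 2 B \left(73 + B\right)$)
$p = 0$ ($p = 0 \cdot 1 \left(-2 + 3\right) = 0 \cdot 1 \cdot 1 = 0 \cdot 1 = 0$)
$P{\left(\sqrt{-18 - 24} \right)} p = 2 \sqrt{-18 - 24} \left(73 + \sqrt{-18 - 24}\right) 0 = 2 \sqrt{-42} \left(73 + \sqrt{-42}\right) 0 = 2 i \sqrt{42} \left(73 + i \sqrt{42}\right) 0 = 0$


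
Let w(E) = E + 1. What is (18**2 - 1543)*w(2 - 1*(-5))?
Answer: -9752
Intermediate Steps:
w(E) = 1 + E
(18**2 - 1543)*w(2 - 1*(-5)) = (18**2 - 1543)*(1 + (2 - 1*(-5))) = (324 - 1543)*(1 + (2 + 5)) = -1219*(1 + 7) = -1219*8 = -9752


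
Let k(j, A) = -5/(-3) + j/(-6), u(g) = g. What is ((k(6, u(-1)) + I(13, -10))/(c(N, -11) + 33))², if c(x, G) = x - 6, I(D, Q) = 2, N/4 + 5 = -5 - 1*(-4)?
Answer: 64/81 ≈ 0.79012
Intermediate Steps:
N = -24 (N = -20 + 4*(-5 - 1*(-4)) = -20 + 4*(-5 + 4) = -20 + 4*(-1) = -20 - 4 = -24)
k(j, A) = 5/3 - j/6 (k(j, A) = -5*(-⅓) + j*(-⅙) = 5/3 - j/6)
c(x, G) = -6 + x
((k(6, u(-1)) + I(13, -10))/(c(N, -11) + 33))² = (((5/3 - ⅙*6) + 2)/((-6 - 24) + 33))² = (((5/3 - 1) + 2)/(-30 + 33))² = ((⅔ + 2)/3)² = ((8/3)*(⅓))² = (8/9)² = 64/81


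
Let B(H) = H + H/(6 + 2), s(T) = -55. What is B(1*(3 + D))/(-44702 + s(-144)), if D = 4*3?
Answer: -15/39784 ≈ -0.00037704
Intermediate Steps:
D = 12
B(H) = 9*H/8 (B(H) = H + H/8 = 9*H/8)
B(1*(3 + D))/(-44702 + s(-144)) = (9*(1*(3 + 12))/8)/(-44702 - 55) = (9*(1*15)/8)/(-44757) = ((9/8)*15)*(-1/44757) = (135/8)*(-1/44757) = -15/39784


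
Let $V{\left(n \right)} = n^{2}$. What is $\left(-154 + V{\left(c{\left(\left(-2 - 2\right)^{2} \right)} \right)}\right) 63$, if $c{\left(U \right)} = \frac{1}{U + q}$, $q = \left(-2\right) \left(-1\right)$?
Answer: $- \frac{349265}{36} \approx -9701.8$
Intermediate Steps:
$q = 2$
$c{\left(U \right)} = \frac{1}{2 + U}$ ($c{\left(U \right)} = \frac{1}{U + 2} = \frac{1}{2 + U}$)
$\left(-154 + V{\left(c{\left(\left(-2 - 2\right)^{2} \right)} \right)}\right) 63 = \left(-154 + \left(\frac{1}{2 + \left(-2 - 2\right)^{2}}\right)^{2}\right) 63 = \left(-154 + \left(\frac{1}{2 + \left(-4\right)^{2}}\right)^{2}\right) 63 = \left(-154 + \left(\frac{1}{2 + 16}\right)^{2}\right) 63 = \left(-154 + \left(\frac{1}{18}\right)^{2}\right) 63 = \left(-154 + \frac{1}{324}\right) 63 = \left(- \frac{49895}{324}\right) 63 = - \frac{349265}{36}$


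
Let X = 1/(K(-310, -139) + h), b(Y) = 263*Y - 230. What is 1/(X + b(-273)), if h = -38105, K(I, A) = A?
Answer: -38244/2754677077 ≈ -1.3883e-5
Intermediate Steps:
b(Y) = -230 + 263*Y
X = -1/38244 (X = 1/(-139 - 38105) = 1/(-38244) = -1/38244 ≈ -2.6148e-5)
1/(X + b(-273)) = 1/(-1/38244 + (-230 + 263*(-273))) = 1/(-1/38244 + (-230 - 71799)) = 1/(-1/38244 - 72029) = 1/(-2754677077/38244) = -38244/2754677077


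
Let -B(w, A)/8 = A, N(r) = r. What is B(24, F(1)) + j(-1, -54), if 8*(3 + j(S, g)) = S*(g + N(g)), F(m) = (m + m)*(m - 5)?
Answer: 149/2 ≈ 74.500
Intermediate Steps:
F(m) = 2*m*(-5 + m) (F(m) = (2*m)*(-5 + m) = 2*m*(-5 + m))
j(S, g) = -3 + S*g/4 (j(S, g) = -3 + (S*(g + g))/8 = -3 + (S*(2*g))/8 = -3 + (2*S*g)/8 = -3 + S*g/4)
B(w, A) = -8*A
B(24, F(1)) + j(-1, -54) = -16*(-5 + 1) + (-3 + (¼)*(-1)*(-54)) = -16*(-4) + (-3 + 27/2) = -8*(-8) + 21/2 = 64 + 21/2 = 149/2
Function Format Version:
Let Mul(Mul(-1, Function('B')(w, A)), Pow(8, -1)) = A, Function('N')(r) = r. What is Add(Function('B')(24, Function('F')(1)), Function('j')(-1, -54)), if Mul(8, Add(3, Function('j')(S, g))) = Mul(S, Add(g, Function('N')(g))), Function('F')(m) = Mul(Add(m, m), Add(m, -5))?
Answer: Rational(149, 2) ≈ 74.500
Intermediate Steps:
Function('F')(m) = Mul(2, m, Add(-5, m)) (Function('F')(m) = Mul(Mul(2, m), Add(-5, m)) = Mul(2, m, Add(-5, m)))
Function('j')(S, g) = Add(-3, Mul(Rational(1, 4), S, g)) (Function('j')(S, g) = Add(-3, Mul(Rational(1, 8), Mul(S, Add(g, g)))) = Add(-3, Mul(Rational(1, 8), Mul(S, Mul(2, g)))) = Add(-3, Mul(Rational(1, 8), Mul(2, S, g))) = Add(-3, Mul(Rational(1, 4), S, g)))
Function('B')(w, A) = Mul(-8, A)
Add(Function('B')(24, Function('F')(1)), Function('j')(-1, -54)) = Add(Mul(-8, Mul(2, 1, Add(-5, 1))), Add(-3, Mul(Rational(1, 4), -1, -54))) = Add(Mul(-8, Mul(2, 1, -4)), Add(-3, Rational(27, 2))) = Add(Mul(-8, -8), Rational(21, 2)) = Add(64, Rational(21, 2)) = Rational(149, 2)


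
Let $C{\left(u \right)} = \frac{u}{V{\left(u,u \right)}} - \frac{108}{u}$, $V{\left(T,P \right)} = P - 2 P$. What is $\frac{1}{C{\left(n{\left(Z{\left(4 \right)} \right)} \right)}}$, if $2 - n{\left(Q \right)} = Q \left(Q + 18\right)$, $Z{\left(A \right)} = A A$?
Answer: $- \frac{271}{217} \approx -1.2488$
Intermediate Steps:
$Z{\left(A \right)} = A^{2}$
$n{\left(Q \right)} = 2 - Q \left(18 + Q\right)$ ($n{\left(Q \right)} = 2 - Q \left(Q + 18\right) = 2 - Q \left(18 + Q\right)$)
$V{\left(T,P \right)} = - P$
$C{\left(u \right)} = -1 - \frac{108}{u}$ ($C{\left(u \right)} = \frac{u}{\left(-1\right) u} - \frac{108}{u} = u \left(- \frac{1}{u}\right) - \frac{108}{u} = -1 - \frac{108}{u}$)
$\frac{1}{C{\left(n{\left(Z{\left(4 \right)} \right)} \right)}} = \frac{1}{\frac{1}{2 - \left(4^{2}\right)^{2} - 18 \cdot 4^{2}} \left(-108 - \left(2 - \left(4^{2}\right)^{2} - 18 \cdot 4^{2}\right)\right)} = \frac{1}{\frac{1}{2 - 16^{2} - 288} \left(-108 - \left(2 - 16^{2} - 288\right)\right)} = \frac{1}{\frac{1}{2 - 256 - 288} \left(-108 - \left(2 - 256 - 288\right)\right)} = \frac{1}{\frac{1}{-542} \left(-108 - -542\right)} = \frac{1}{\left(- \frac{1}{542}\right) \left(-108 + 542\right)} = \frac{1}{\left(- \frac{1}{542}\right) 434} = \frac{1}{- \frac{217}{271}} = - \frac{271}{217}$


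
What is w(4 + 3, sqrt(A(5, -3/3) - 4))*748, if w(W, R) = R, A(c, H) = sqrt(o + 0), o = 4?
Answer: 748*I*sqrt(2) ≈ 1057.8*I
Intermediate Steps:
A(c, H) = 2 (A(c, H) = sqrt(4 + 0) = sqrt(4) = 2)
w(4 + 3, sqrt(A(5, -3/3) - 4))*748 = sqrt(2 - 4)*748 = sqrt(-2)*748 = (I*sqrt(2))*748 = 748*I*sqrt(2)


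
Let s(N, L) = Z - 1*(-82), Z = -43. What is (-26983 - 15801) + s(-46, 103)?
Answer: -42745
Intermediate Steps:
s(N, L) = 39 (s(N, L) = -43 - 1*(-82) = -43 + 82 = 39)
(-26983 - 15801) + s(-46, 103) = (-26983 - 15801) + 39 = -42784 + 39 = -42745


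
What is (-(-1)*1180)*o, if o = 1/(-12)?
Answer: -295/3 ≈ -98.333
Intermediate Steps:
o = -1/12 ≈ -0.083333
(-(-1)*1180)*o = -(-1)*1180*(-1/12) = -1*(-1180)*(-1/12) = 1180*(-1/12) = -295/3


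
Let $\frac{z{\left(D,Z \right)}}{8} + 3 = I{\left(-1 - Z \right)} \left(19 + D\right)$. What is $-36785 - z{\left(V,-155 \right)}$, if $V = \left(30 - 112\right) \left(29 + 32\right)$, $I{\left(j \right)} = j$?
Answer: $6102295$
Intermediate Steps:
$V = -5002$ ($V = \left(-82\right) 61 = -5002$)
$z{\left(D,Z \right)} = -24 + 8 \left(-1 - Z\right) \left(19 + D\right)$
$-36785 - z{\left(V,-155 \right)} = -36785 - \left(-176 - -23560 - - 40016 \left(1 - 155\right)\right) = -36785 - \left(-176 + 23560 - \left(-40016\right) \left(-154\right)\right) = -36785 - \left(-176 + 23560 - 6162464\right) = -36785 - -6139080 = -36785 + 6139080 = 6102295$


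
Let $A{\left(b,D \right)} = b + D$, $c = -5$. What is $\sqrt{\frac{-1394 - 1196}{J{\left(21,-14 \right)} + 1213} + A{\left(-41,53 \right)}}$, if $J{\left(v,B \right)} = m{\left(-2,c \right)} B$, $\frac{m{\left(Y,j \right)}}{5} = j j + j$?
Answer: $\frac{\sqrt{903958}}{187} \approx 5.0843$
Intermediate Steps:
$m{\left(Y,j \right)} = 5 j + 5 j^{2}$ ($m{\left(Y,j \right)} = 5 \left(j j + j\right) = 5 \left(j^{2} + j\right) = 5 \left(j + j^{2}\right) = 5 j + 5 j^{2}$)
$J{\left(v,B \right)} = 100 B$ ($J{\left(v,B \right)} = 5 \left(-5\right) \left(1 - 5\right) B = 5 \left(-5\right) \left(-4\right) B = 100 B$)
$A{\left(b,D \right)} = D + b$
$\sqrt{\frac{-1394 - 1196}{J{\left(21,-14 \right)} + 1213} + A{\left(-41,53 \right)}} = \sqrt{\frac{-1394 - 1196}{100 \left(-14\right) + 1213} + \left(53 - 41\right)} = \sqrt{- \frac{2590}{-1400 + 1213} + 12} = \sqrt{- \frac{2590}{-187} + 12} = \sqrt{\left(-2590\right) \left(- \frac{1}{187}\right) + 12} = \sqrt{\frac{2590}{187} + 12} = \sqrt{\frac{4834}{187}} = \frac{\sqrt{903958}}{187}$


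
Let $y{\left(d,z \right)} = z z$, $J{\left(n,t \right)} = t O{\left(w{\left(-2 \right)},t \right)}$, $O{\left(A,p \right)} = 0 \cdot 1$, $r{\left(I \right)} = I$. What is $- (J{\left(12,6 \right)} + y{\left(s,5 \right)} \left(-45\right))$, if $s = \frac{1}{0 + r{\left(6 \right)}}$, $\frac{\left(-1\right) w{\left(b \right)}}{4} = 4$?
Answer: $1125$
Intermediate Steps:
$w{\left(b \right)} = -16$ ($w{\left(b \right)} = \left(-4\right) 4 = -16$)
$O{\left(A,p \right)} = 0$
$s = \frac{1}{6}$ ($s = \frac{1}{0 + 6} = \frac{1}{6} \approx 0.16667$)
$J{\left(n,t \right)} = 0$ ($J{\left(n,t \right)} = t 0 = 0$)
$y{\left(d,z \right)} = z^{2}$
$- (J{\left(12,6 \right)} + y{\left(s,5 \right)} \left(-45\right)) = - (0 + 5^{2} \left(-45\right)) = - (0 + 25 \left(-45\right)) = - (0 - 1125) = \left(-1\right) \left(-1125\right) = 1125$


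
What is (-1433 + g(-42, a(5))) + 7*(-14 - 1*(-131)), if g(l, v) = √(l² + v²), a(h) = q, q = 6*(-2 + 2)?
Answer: -572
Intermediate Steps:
q = 0 (q = 6*0 = 0)
a(h) = 0
(-1433 + g(-42, a(5))) + 7*(-14 - 1*(-131)) = (-1433 + √((-42)² + 0²)) + 7*(-14 - 1*(-131)) = (-1433 + √(1764 + 0)) + 7*(-14 + 131) = (-1433 + √1764) + 7*117 = (-1433 + 42) + 819 = -1391 + 819 = -572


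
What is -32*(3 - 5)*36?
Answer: 2304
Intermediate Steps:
-32*(3 - 5)*36 = -32*(-2)*36 = -8*(-8)*36 = 64*36 = 2304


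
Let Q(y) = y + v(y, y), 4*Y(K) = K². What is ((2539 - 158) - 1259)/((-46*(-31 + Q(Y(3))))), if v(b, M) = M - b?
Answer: 2244/2645 ≈ 0.84839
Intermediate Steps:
Y(K) = K²/4
Q(y) = y (Q(y) = y + (y - y) = y + 0 = y)
((2539 - 158) - 1259)/((-46*(-31 + Q(Y(3))))) = ((2539 - 158) - 1259)/((-46*(-31 + (¼)*3²))) = (2381 - 1259)/((-46*(-31 + (¼)*9))) = 1122/((-46*(-31 + 9/4))) = 1122/((-46*(-115/4))) = 1122/(2645/2) = 1122*(2/2645) = 2244/2645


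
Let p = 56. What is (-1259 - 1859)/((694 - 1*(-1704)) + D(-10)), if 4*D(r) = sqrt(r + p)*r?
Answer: -14953928/11500233 - 15590*sqrt(46)/11500233 ≈ -1.3095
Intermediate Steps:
D(r) = r*sqrt(56 + r)/4 (D(r) = (sqrt(r + 56)*r)/4 = (sqrt(56 + r)*r)/4 = (r*sqrt(56 + r))/4 = r*sqrt(56 + r)/4)
(-1259 - 1859)/((694 - 1*(-1704)) + D(-10)) = (-1259 - 1859)/((694 - 1*(-1704)) + (1/4)*(-10)*sqrt(56 - 10)) = -3118/((694 + 1704) + (1/4)*(-10)*sqrt(46)) = -3118/(2398 - 5*sqrt(46)/2)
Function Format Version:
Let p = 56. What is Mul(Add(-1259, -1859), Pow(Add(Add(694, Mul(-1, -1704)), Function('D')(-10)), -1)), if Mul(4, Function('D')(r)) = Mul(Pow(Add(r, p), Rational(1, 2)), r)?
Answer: Add(Rational(-14953928, 11500233), Mul(Rational(-15590, 11500233), Pow(46, Rational(1, 2)))) ≈ -1.3095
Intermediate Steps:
Function('D')(r) = Mul(Rational(1, 4), r, Pow(Add(56, r), Rational(1, 2))) (Function('D')(r) = Mul(Rational(1, 4), Mul(Pow(Add(r, 56), Rational(1, 2)), r)) = Mul(Rational(1, 4), Mul(Pow(Add(56, r), Rational(1, 2)), r)) = Mul(Rational(1, 4), Mul(r, Pow(Add(56, r), Rational(1, 2)))) = Mul(Rational(1, 4), r, Pow(Add(56, r), Rational(1, 2))))
Mul(Add(-1259, -1859), Pow(Add(Add(694, Mul(-1, -1704)), Function('D')(-10)), -1)) = Mul(Add(-1259, -1859), Pow(Add(Add(694, Mul(-1, -1704)), Mul(Rational(1, 4), -10, Pow(Add(56, -10), Rational(1, 2)))), -1)) = Mul(-3118, Pow(Add(Add(694, 1704), Mul(Rational(1, 4), -10, Pow(46, Rational(1, 2)))), -1)) = Mul(-3118, Pow(Add(2398, Mul(Rational(-5, 2), Pow(46, Rational(1, 2)))), -1))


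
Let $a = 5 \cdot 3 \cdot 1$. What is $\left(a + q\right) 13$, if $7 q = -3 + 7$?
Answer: $\frac{1417}{7} \approx 202.43$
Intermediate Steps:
$q = \frac{4}{7}$ ($q = \frac{-3 + 7}{7} = \frac{1}{7} \cdot 4 = \frac{4}{7} \approx 0.57143$)
$a = 15$ ($a = 15 \cdot 1 = 15$)
$\left(a + q\right) 13 = \left(15 + \frac{4}{7}\right) 13 = \frac{109}{7} \cdot 13 = \frac{1417}{7}$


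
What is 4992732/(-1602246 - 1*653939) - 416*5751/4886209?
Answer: -29793265125948/11024191452665 ≈ -2.7025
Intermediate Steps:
4992732/(-1602246 - 1*653939) - 416*5751/4886209 = 4992732/(-1602246 - 653939) - 2392416*1/4886209 = 4992732/(-2256185) - 2392416/4886209 = 4992732*(-1/2256185) - 2392416/4886209 = -4992732/2256185 - 2392416/4886209 = -29793265125948/11024191452665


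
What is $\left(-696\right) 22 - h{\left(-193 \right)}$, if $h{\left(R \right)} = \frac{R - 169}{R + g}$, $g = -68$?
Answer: $- \frac{3996794}{261} \approx -15313.0$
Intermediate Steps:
$h{\left(R \right)} = \frac{-169 + R}{-68 + R}$ ($h{\left(R \right)} = \frac{R - 169}{R - 68} = \frac{-169 + R}{-68 + R}$)
$\left(-696\right) 22 - h{\left(-193 \right)} = \left(-696\right) 22 - \frac{-169 - 193}{-68 - 193} = -15312 - \frac{1}{-261} \left(-362\right) = -15312 - \left(- \frac{1}{261}\right) \left(-362\right) = -15312 - \frac{362}{261} = - \frac{3996794}{261}$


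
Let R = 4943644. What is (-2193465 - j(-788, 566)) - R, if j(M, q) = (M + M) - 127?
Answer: -7135406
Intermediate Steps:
j(M, q) = -127 + 2*M (j(M, q) = 2*M - 127 = -127 + 2*M)
(-2193465 - j(-788, 566)) - R = (-2193465 - (-127 + 2*(-788))) - 1*4943644 = (-2193465 - (-127 - 1576)) - 4943644 = (-2193465 - 1*(-1703)) - 4943644 = (-2193465 + 1703) - 4943644 = -2191762 - 4943644 = -7135406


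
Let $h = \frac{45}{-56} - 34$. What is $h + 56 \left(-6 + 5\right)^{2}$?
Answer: $\frac{1187}{56} \approx 21.196$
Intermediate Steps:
$h = - \frac{1949}{56}$ ($h = 45 \left(- \frac{1}{56}\right) - 34 = - \frac{45}{56} - 34 = - \frac{1949}{56} \approx -34.804$)
$h + 56 \left(-6 + 5\right)^{2} = - \frac{1949}{56} + 56 \left(-6 + 5\right)^{2} = - \frac{1949}{56} + 56 \left(-1\right)^{2} = - \frac{1949}{56} + 56 \cdot 1 = - \frac{1949}{56} + 56 = \frac{1187}{56}$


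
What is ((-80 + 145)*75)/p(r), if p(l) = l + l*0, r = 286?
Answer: 375/22 ≈ 17.045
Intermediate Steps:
p(l) = l (p(l) = l + 0 = l)
((-80 + 145)*75)/p(r) = ((-80 + 145)*75)/286 = (65*75)*(1/286) = 4875*(1/286) = 375/22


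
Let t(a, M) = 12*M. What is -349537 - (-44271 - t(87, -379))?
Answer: -309814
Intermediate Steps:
-349537 - (-44271 - t(87, -379)) = -349537 - (-44271 - 12*(-379)) = -349537 - (-44271 - 1*(-4548)) = -349537 - (-44271 + 4548) = -349537 - 1*(-39723) = -349537 + 39723 = -309814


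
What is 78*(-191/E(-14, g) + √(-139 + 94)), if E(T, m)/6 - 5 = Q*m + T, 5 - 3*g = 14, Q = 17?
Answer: 2483/60 + 234*I*√5 ≈ 41.383 + 523.24*I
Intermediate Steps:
g = -3 (g = 5/3 - ⅓*14 = 5/3 - 14/3 = -3)
E(T, m) = 30 + 6*T + 102*m (E(T, m) = 30 + 6*(17*m + T) = 30 + 6*(T + 17*m) = 30 + (6*T + 102*m) = 30 + 6*T + 102*m)
78*(-191/E(-14, g) + √(-139 + 94)) = 78*(-191/(30 + 6*(-14) + 102*(-3)) + √(-139 + 94)) = 78*(-191/(30 - 84 - 306) + √(-45)) = 78*(-191/(-360) + 3*I*√5) = 78*(-191*(-1/360) + 3*I*√5) = 78*(191/360 + 3*I*√5) = 2483/60 + 234*I*√5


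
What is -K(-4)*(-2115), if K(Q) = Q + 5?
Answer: 2115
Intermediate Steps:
K(Q) = 5 + Q
-K(-4)*(-2115) = -(5 - 4)*(-2115) = -(-2115) = -1*(-2115) = 2115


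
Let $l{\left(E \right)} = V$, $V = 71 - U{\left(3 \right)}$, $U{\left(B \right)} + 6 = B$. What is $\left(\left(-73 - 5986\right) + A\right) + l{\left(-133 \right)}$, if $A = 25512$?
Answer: $19527$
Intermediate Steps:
$U{\left(B \right)} = -6 + B$
$V = 74$ ($V = 71 - \left(-6 + 3\right) = 71 - -3 = 71 + 3 = 74$)
$l{\left(E \right)} = 74$
$\left(\left(-73 - 5986\right) + A\right) + l{\left(-133 \right)} = \left(\left(-73 - 5986\right) + 25512\right) + 74 = \left(-6059 + 25512\right) + 74 = 19453 + 74 = 19527$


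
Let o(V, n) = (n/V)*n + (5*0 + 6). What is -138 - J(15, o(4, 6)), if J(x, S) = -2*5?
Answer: -128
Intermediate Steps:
o(V, n) = 6 + n²/V (o(V, n) = n²/V + (0 + 6) = n²/V + 6 = 6 + n²/V)
J(x, S) = -10
-138 - J(15, o(4, 6)) = -138 - 1*(-10) = -138 + 10 = -128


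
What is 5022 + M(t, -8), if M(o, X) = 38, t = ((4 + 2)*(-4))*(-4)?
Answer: 5060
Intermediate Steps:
t = 96 (t = (6*(-4))*(-4) = -24*(-4) = 96)
5022 + M(t, -8) = 5022 + 38 = 5060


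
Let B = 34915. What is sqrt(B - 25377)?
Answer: sqrt(9538) ≈ 97.663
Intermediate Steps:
sqrt(B - 25377) = sqrt(34915 - 25377) = sqrt(9538)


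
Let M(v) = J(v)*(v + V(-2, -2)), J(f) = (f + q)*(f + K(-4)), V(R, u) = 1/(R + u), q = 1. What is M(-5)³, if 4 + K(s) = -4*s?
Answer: 3176523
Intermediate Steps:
K(s) = -4 - 4*s
J(f) = (1 + f)*(12 + f) (J(f) = (f + 1)*(f + (-4 - 4*(-4))) = (1 + f)*(f + (-4 + 16)) = (1 + f)*(f + 12) = (1 + f)*(12 + f))
M(v) = (-¼ + v)*(12 + v² + 13*v) (M(v) = (12 + v² + 13*v)*(v + 1/(-2 - 2)) = (12 + v² + 13*v)*(v + 1/(-4)) = (12 + v² + 13*v)*(v - ¼) = (12 + v² + 13*v)*(-¼ + v) = (-¼ + v)*(12 + v² + 13*v))
M(-5)³ = ((-1 + 4*(-5))*(12 + (-5)² + 13*(-5))/4)³ = ((-1 - 20)*(12 + 25 - 65)/4)³ = ((¼)*(-21)*(-28))³ = 147³ = 3176523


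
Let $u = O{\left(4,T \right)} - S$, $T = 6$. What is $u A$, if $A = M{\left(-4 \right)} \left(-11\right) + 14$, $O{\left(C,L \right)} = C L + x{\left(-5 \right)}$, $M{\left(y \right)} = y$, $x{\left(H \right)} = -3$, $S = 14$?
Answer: $406$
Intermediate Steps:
$O{\left(C,L \right)} = -3 + C L$ ($O{\left(C,L \right)} = C L - 3 = -3 + C L$)
$u = 7$ ($u = \left(-3 + 4 \cdot 6\right) - 14 = \left(-3 + 24\right) - 14 = 21 - 14 = 7$)
$A = 58$ ($A = \left(-4\right) \left(-11\right) + 14 = 44 + 14 = 58$)
$u A = 7 \cdot 58 = 406$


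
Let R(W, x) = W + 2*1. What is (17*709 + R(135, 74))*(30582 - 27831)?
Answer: 33534690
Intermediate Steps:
R(W, x) = 2 + W (R(W, x) = W + 2 = 2 + W)
(17*709 + R(135, 74))*(30582 - 27831) = (17*709 + (2 + 135))*(30582 - 27831) = (12053 + 137)*2751 = 12190*2751 = 33534690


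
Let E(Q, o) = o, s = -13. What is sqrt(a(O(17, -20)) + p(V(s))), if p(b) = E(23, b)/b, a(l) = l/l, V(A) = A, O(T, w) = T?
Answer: sqrt(2) ≈ 1.4142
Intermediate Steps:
a(l) = 1
p(b) = 1 (p(b) = b/b = 1)
sqrt(a(O(17, -20)) + p(V(s))) = sqrt(1 + 1) = sqrt(2)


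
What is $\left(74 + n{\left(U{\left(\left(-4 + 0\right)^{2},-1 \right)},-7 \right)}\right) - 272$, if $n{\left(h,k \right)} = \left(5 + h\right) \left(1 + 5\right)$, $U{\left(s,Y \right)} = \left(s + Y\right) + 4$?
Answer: $-54$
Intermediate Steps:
$U{\left(s,Y \right)} = 4 + Y + s$ ($U{\left(s,Y \right)} = \left(Y + s\right) + 4 = 4 + Y + s$)
$n{\left(h,k \right)} = 30 + 6 h$ ($n{\left(h,k \right)} = \left(5 + h\right) 6 = 30 + 6 h$)
$\left(74 + n{\left(U{\left(\left(-4 + 0\right)^{2},-1 \right)},-7 \right)}\right) - 272 = \left(74 + \left(30 + 6 \left(4 - 1 + \left(-4 + 0\right)^{2}\right)\right)\right) - 272 = \left(74 + \left(30 + 6 \left(4 - 1 + \left(-4\right)^{2}\right)\right)\right) - 272 = \left(74 + \left(30 + 6 \left(4 - 1 + 16\right)\right)\right) - 272 = \left(74 + \left(30 + 6 \cdot 19\right)\right) - 272 = \left(74 + \left(30 + 114\right)\right) - 272 = \left(74 + 144\right) - 272 = 218 - 272 = -54$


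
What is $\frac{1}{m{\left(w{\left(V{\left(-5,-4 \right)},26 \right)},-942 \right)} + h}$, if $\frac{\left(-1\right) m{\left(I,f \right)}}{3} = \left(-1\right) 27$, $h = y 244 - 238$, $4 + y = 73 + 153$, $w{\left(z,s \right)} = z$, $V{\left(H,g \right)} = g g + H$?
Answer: $\frac{1}{54011} \approx 1.8515 \cdot 10^{-5}$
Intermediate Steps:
$V{\left(H,g \right)} = H + g^{2}$ ($V{\left(H,g \right)} = g^{2} + H = H + g^{2}$)
$y = 222$ ($y = -4 + \left(73 + 153\right) = -4 + 226 = 222$)
$h = 53930$ ($h = 222 \cdot 244 - 238 = 54168 - 238 = 53930$)
$m{\left(I,f \right)} = 81$ ($m{\left(I,f \right)} = - 3 \left(\left(-1\right) 27\right) = \left(-3\right) \left(-27\right) = 81$)
$\frac{1}{m{\left(w{\left(V{\left(-5,-4 \right)},26 \right)},-942 \right)} + h} = \frac{1}{81 + 53930} = \frac{1}{54011}$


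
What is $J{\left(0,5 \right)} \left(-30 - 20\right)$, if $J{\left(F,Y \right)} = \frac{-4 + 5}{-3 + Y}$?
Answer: $-25$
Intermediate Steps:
$J{\left(F,Y \right)} = \frac{1}{-3 + Y}$ ($J{\left(F,Y \right)} = 1 \frac{1}{-3 + Y} = \frac{1}{-3 + Y}$)
$J{\left(0,5 \right)} \left(-30 - 20\right) = \frac{-30 - 20}{-3 + 5} = \frac{1}{2} \left(-50\right) = -25$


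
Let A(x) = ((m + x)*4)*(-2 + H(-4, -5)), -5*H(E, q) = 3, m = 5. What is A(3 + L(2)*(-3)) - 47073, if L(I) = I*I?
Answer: -235157/5 ≈ -47031.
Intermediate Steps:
H(E, q) = -⅗ (H(E, q) = -⅕*3 = -⅗)
L(I) = I²
A(x) = -52 - 52*x/5 (A(x) = ((5 + x)*4)*(-2 - ⅗) = (20 + 4*x)*(-13/5) = -52 - 52*x/5)
A(3 + L(2)*(-3)) - 47073 = (-52 - 52*(3 + 2²*(-3))/5) - 47073 = (-52 - 52*(3 + 4*(-3))/5) - 47073 = (-52 - 52*(3 - 12)/5) - 47073 = (-52 - 52/5*(-9)) - 47073 = (-52 + 468/5) - 47073 = 208/5 - 47073 = -235157/5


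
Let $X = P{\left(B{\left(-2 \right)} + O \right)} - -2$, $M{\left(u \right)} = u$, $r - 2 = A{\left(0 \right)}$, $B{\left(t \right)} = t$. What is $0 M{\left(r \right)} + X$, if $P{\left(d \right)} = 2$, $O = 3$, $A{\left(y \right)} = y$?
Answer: $4$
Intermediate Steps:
$r = 2$ ($r = 2 + 0 = 2$)
$X = 4$ ($X = 2 - -2 = 2 + 2 = 4$)
$0 M{\left(r \right)} + X = 0 \cdot 2 + 4 = 0 + 4 = 4$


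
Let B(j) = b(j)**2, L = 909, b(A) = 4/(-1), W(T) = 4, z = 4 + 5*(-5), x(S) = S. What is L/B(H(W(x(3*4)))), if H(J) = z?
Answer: 909/16 ≈ 56.813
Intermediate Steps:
z = -21 (z = 4 - 25 = -21)
H(J) = -21
b(A) = -4 (b(A) = 4*(-1) = -4)
B(j) = 16 (B(j) = (-4)**2 = 16)
L/B(H(W(x(3*4)))) = 909/16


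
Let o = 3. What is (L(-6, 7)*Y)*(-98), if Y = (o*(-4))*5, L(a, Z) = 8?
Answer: 47040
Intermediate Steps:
Y = -60 (Y = (3*(-4))*5 = -12*5 = -60)
(L(-6, 7)*Y)*(-98) = (8*(-60))*(-98) = -480*(-98) = 47040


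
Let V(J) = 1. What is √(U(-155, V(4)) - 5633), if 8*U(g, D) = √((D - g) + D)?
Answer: √(-90128 + 2*√157)/4 ≈ 75.043*I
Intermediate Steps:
U(g, D) = √(-g + 2*D)/8 (U(g, D) = √((D - g) + D)/8 = √(-g + 2*D)/8)
√(U(-155, V(4)) - 5633) = √(√(-1*(-155) + 2*1)/8 - 5633) = √(√(155 + 2)/8 - 5633) = √(√157/8 - 5633) = √(-5633 + √157/8)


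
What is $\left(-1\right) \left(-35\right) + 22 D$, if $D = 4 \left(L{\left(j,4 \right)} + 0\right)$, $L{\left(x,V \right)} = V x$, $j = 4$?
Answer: $1443$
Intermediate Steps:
$D = 64$ ($D = 4 \left(4 \cdot 4 + 0\right) = 4 \left(16 + 0\right) = 4 \cdot 16 = 64$)
$\left(-1\right) \left(-35\right) + 22 D = \left(-1\right) \left(-35\right) + 22 \cdot 64 = 35 + 1408 = 1443$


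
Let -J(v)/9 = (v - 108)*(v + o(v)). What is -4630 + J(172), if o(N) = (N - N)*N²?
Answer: -103702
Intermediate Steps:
o(N) = 0 (o(N) = 0*N² = 0)
J(v) = -9*v*(-108 + v) (J(v) = -9*(v - 108)*(v + 0) = -9*(-108 + v)*v = -9*v*(-108 + v))
-4630 + J(172) = -4630 + 9*172*(108 - 1*172) = -4630 + 9*172*(108 - 172) = -4630 + 9*172*(-64) = -4630 - 99072 = -103702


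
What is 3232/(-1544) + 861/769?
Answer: -144503/148417 ≈ -0.97363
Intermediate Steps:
3232/(-1544) + 861/769 = 3232*(-1/1544) + 861*(1/769) = -404/193 + 861/769 = -144503/148417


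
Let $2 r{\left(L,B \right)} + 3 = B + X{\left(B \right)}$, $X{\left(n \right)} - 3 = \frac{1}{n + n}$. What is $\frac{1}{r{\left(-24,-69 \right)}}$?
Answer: $- \frac{276}{9523} \approx -0.028982$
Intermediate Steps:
$X{\left(n \right)} = 3 + \frac{1}{2 n}$ ($X{\left(n \right)} = 3 + \frac{1}{n + n} = 3 + \frac{1}{2 n}$)
$r{\left(L,B \right)} = \frac{B}{2} + \frac{1}{4 B}$ ($r{\left(L,B \right)} = - \frac{3}{2} + \frac{B + \left(3 + \frac{1}{2 B}\right)}{2} = - \frac{3}{2} + \frac{3 + B + \frac{1}{2 B}}{2} = - \frac{3}{2} + \left(\frac{3}{2} + \frac{B}{2} + \frac{1}{4 B}\right) = \frac{B}{2} + \frac{1}{4 B}$)
$\frac{1}{r{\left(-24,-69 \right)}} = \frac{1}{\frac{1}{2} \left(-69\right) + \frac{1}{4 \left(-69\right)}} = \frac{1}{- \frac{69}{2} + \frac{1}{4} \left(- \frac{1}{69}\right)} = \frac{1}{- \frac{69}{2} - \frac{1}{276}} = \frac{1}{- \frac{9523}{276}} = - \frac{276}{9523}$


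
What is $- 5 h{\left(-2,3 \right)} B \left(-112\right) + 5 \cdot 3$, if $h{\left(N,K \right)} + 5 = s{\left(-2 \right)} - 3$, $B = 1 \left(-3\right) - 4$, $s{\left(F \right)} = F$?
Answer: $39215$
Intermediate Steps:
$B = -7$ ($B = -3 - 4 = -7$)
$h{\left(N,K \right)} = -10$ ($h{\left(N,K \right)} = -5 - 5 = -10$)
$- 5 h{\left(-2,3 \right)} B \left(-112\right) + 5 \cdot 3 = \left(-5\right) \left(-10\right) \left(-7\right) \left(-112\right) + 5 \cdot 3 = 50 \left(-7\right) \left(-112\right) + 15 = \left(-350\right) \left(-112\right) + 15 = 39200 + 15 = 39215$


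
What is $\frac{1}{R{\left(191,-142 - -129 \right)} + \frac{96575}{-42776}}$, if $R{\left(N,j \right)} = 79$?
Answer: $\frac{42776}{3282729} \approx 0.013031$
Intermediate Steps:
$\frac{1}{R{\left(191,-142 - -129 \right)} + \frac{96575}{-42776}} = \frac{1}{79 + \frac{96575}{-42776}} = \frac{1}{79 + 96575 \left(- \frac{1}{42776}\right)} = \frac{1}{79 - \frac{96575}{42776}} = \frac{1}{\frac{3282729}{42776}} = \frac{42776}{3282729}$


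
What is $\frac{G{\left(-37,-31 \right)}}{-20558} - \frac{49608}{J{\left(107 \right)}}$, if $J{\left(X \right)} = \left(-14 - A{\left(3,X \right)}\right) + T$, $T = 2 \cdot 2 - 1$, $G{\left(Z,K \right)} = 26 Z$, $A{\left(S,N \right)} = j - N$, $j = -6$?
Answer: $- \frac{84978595}{174743} \approx -486.31$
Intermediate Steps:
$A{\left(S,N \right)} = -6 - N$
$T = 3$ ($T = 4 - 1 = 3$)
$J{\left(X \right)} = -5 + X$ ($J{\left(X \right)} = \left(-14 - \left(-6 - X\right)\right) + 3 = \left(-14 + \left(6 + X\right)\right) + 3 = \left(-8 + X\right) + 3 = -5 + X$)
$\frac{G{\left(-37,-31 \right)}}{-20558} - \frac{49608}{J{\left(107 \right)}} = \frac{26 \left(-37\right)}{-20558} - \frac{49608}{-5 + 107} = \left(-962\right) \left(- \frac{1}{20558}\right) - \frac{49608}{102} = \frac{481}{10279} - \frac{8268}{17} = - \frac{84978595}{174743}$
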